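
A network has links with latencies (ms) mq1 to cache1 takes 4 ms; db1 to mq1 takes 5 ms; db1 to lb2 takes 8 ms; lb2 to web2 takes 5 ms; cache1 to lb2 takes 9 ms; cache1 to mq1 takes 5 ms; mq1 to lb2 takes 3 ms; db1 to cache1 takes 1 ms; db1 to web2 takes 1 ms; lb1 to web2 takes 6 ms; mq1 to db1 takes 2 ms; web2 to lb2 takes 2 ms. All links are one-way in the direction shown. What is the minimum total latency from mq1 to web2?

3

Some routes from mq1 to web2:
mq1-lb2-web2: 3 + 5 = 8
mq1-db1-lb2-web2: 2 + 8 + 5 = 15
mq1-db1-web2: 2 + 1 = 3
Shortest: 3 ms.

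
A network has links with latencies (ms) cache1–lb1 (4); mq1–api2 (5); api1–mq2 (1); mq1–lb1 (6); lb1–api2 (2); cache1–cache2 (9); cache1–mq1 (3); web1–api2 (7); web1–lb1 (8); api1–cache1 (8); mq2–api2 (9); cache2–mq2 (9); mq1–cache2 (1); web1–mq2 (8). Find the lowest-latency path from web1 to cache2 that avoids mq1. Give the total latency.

17

Checking several routes:
web1 - lb1 - cache1 - cache2: 8 + 4 + 9 = 21
web1 - mq2 - cache2: 8 + 9 = 17
web1 - api2 - lb1 - cache1 - cache2: 7 + 2 + 4 + 9 = 22
web1 - api2 - mq2 - cache2: 7 + 9 + 9 = 25
Shortest: 17 ms.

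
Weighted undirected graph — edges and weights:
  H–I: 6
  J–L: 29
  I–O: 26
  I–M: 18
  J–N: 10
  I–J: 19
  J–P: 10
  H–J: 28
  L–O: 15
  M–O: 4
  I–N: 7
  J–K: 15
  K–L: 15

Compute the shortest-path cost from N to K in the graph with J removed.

Routes from N to K avoiding J:
N→I→O→L→K: 7 + 26 + 15 + 15 = 63
N→I→M→O→L→K: 7 + 18 + 4 + 15 + 15 = 59
The minimum is 59.

59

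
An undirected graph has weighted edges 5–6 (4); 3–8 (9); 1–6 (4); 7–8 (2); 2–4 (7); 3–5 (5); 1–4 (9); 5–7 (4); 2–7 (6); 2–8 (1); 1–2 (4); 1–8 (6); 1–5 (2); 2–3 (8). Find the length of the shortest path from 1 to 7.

6

Comparing a few candidate routes:
1 -> 5 -> 7: 2 + 4 = 6
1 -> 8 -> 7: 6 + 2 = 8
1 -> 2 -> 8 -> 7: 4 + 1 + 2 = 7
The minimum is 6.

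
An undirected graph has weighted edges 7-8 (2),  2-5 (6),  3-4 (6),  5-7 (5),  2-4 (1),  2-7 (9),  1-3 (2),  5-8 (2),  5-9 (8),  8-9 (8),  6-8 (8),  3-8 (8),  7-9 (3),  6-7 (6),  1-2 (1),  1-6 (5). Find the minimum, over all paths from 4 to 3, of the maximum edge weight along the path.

Checking several routes:
4-2-5-8-7-6-1-3: max(1, 6, 2, 2, 6, 5, 2) = 6
4-2-5-7-6-1-3: max(1, 6, 5, 6, 5, 2) = 6
4-2-1-3: max(1, 1, 2) = 2
4-3: max(6) = 6
The minimum achievable maximum is 2.

2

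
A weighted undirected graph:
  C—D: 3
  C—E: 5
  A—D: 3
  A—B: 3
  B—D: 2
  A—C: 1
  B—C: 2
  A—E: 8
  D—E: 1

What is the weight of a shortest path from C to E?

4

Some routes from C to E:
C → A → D → E: 1 + 3 + 1 = 5
C → D → E: 3 + 1 = 4
C → A → B → D → E: 1 + 3 + 2 + 1 = 7
C → E: 5
C → B → D → E: 2 + 2 + 1 = 5
Best route has total 4.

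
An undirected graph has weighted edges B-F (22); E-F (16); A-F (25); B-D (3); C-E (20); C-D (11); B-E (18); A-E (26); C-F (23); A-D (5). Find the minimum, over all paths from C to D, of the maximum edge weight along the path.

Comparing a few candidate routes:
C → E → F → B → D: max(20, 16, 22, 3) = 22
C → E → B → D: max(20, 18, 3) = 20
C → D: max(11) = 11
Best route has worst link 11.

11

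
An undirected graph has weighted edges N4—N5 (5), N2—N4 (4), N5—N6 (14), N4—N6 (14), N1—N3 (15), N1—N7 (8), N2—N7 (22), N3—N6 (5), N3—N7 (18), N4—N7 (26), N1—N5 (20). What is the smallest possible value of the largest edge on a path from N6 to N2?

14

Some routes from N6 to N2:
N6 -> N3 -> N7 -> N1 -> N5 -> N4 -> N2: max(5, 18, 8, 20, 5, 4) = 20
N6 -> N3 -> N1 -> N5 -> N4 -> N2: max(5, 15, 20, 5, 4) = 20
N6 -> N4 -> N2: max(14, 4) = 14
N6 -> N5 -> N4 -> N2: max(14, 5, 4) = 14
The minimum achievable maximum is 14.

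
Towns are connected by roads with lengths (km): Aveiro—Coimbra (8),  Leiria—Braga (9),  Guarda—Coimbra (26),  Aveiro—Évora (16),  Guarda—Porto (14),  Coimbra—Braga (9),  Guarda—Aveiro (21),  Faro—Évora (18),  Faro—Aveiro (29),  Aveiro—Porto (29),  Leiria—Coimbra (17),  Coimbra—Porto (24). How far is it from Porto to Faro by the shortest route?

Some routes from Porto to Faro:
Porto → Aveiro → Évora → Faro: 29 + 16 + 18 = 63
Porto → Coimbra → Aveiro → Évora → Faro: 24 + 8 + 16 + 18 = 66
Porto → Aveiro → Faro: 29 + 29 = 58
Porto → Coimbra → Aveiro → Faro: 24 + 8 + 29 = 61
Porto → Guarda → Aveiro → Faro: 14 + 21 + 29 = 64
Best route has total 58 km.

58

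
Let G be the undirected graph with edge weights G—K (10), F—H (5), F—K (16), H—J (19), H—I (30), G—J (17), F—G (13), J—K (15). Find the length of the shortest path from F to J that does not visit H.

Paths from F to J avoiding H:
F - G - J: 13 + 17 = 30
F - K - J: 16 + 15 = 31
F - G - K - J: 13 + 10 + 15 = 38
F - K - G - J: 16 + 10 + 17 = 43
The minimum is 30.

30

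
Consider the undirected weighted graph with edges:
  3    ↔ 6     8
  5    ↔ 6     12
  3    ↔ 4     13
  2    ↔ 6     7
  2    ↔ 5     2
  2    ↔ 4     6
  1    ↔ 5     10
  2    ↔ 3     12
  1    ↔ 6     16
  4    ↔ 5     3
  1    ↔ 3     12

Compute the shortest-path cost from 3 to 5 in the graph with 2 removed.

A few of the 3→5 routes:
3 - 4 - 5: 13 + 3 = 16
3 - 6 - 1 - 5: 8 + 16 + 10 = 34
3 - 6 - 5: 8 + 12 = 20
3 - 1 - 5: 12 + 10 = 22
The minimum is 16.

16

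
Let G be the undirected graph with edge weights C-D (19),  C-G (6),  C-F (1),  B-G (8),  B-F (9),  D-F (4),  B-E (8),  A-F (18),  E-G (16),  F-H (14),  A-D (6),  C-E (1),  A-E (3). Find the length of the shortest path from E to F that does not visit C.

Paths from E to F avoiding C:
E - G - B - F: 16 + 8 + 9 = 33
E - B - F: 8 + 9 = 17
E - A - D - F: 3 + 6 + 4 = 13
E - A - F: 3 + 18 = 21
Best route has total 13.

13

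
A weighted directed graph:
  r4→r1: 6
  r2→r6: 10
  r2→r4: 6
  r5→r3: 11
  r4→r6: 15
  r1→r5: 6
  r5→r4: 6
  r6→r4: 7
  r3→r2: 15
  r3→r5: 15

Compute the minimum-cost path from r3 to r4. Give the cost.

21

Candidate routes:
r3 → r5 → r4: 15 + 6 = 21
r3 → r2 → r6 → r4: 15 + 10 + 7 = 32
r3 → r2 → r4: 15 + 6 = 21
Shortest: 21.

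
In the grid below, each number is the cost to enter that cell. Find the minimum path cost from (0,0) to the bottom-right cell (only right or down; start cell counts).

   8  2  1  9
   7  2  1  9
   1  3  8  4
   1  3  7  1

Path [0,0]→[0,1]→[0,2]→[1,2]→[2,2]→[2,3]→[3,3]: 8 + 2 + 1 + 1 + 8 + 4 + 1 = 25.

25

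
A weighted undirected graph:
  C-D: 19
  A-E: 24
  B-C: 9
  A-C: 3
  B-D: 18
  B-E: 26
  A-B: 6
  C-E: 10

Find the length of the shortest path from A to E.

Comparing a few candidate routes:
A -> B -> E: 6 + 26 = 32
A -> B -> D -> C -> E: 6 + 18 + 19 + 10 = 53
A -> C -> E: 3 + 10 = 13
A -> B -> C -> E: 6 + 9 + 10 = 25
A -> E: 24
A -> C -> B -> E: 3 + 9 + 26 = 38
Shortest: 13.

13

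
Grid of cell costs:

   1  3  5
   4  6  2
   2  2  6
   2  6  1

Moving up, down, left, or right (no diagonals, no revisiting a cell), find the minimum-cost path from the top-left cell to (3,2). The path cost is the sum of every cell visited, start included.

16

One optimal route is (0,0) → (1,0) → (2,0) → (2,1) → (2,2) → (3,2).
Its cost is 1 + 4 + 2 + 2 + 6 + 1 = 16.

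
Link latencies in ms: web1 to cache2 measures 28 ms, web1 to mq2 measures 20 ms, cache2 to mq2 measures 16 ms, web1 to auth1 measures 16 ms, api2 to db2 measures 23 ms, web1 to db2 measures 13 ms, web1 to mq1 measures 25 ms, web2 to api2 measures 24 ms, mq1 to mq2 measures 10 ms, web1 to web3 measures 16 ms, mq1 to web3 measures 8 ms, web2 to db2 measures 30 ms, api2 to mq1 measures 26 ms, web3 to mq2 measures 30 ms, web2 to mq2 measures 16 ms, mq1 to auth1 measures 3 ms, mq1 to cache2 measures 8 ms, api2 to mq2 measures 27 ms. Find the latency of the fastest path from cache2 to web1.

Comparing a few candidate routes:
cache2 → mq1 → web3 → web1: 8 + 8 + 16 = 32
cache2 → web1: 28
cache2 → mq1 → auth1 → web1: 8 + 3 + 16 = 27
Shortest: 27 ms.

27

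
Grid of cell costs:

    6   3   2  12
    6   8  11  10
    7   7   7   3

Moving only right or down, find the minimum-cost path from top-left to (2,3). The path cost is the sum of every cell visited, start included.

32

Cheapest: [0,0] [0,1] [0,2] [1,2] [2,2] [2,3]
  6 + 3 + 2 + 11 + 7 + 3 = 32
(Top row then right column would cost 36.)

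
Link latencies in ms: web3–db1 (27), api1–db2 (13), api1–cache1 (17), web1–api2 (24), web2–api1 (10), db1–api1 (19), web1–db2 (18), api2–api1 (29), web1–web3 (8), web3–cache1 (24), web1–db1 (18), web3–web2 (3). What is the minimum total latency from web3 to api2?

32

A few of the web3→api2 routes:
web3-web1-db2-api1-api2: 8 + 18 + 13 + 29 = 68
web3-db1-web1-api2: 27 + 18 + 24 = 69
web3-web1-api2: 8 + 24 = 32
web3-web2-api1-api2: 3 + 10 + 29 = 42
web3-web2-api1-db2-web1-api2: 3 + 10 + 13 + 18 + 24 = 68
The minimum is 32 ms.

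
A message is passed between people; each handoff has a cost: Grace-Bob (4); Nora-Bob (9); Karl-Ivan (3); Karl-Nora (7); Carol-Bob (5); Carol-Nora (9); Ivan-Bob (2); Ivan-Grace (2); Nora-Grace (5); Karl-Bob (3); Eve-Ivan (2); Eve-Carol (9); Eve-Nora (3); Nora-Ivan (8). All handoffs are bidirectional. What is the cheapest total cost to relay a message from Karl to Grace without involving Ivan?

7

Comparing a few candidate routes:
Karl → Nora → Grace: 7 + 5 = 12
Karl → Bob → Grace: 3 + 4 = 7
Karl → Bob → Nora → Grace: 3 + 9 + 5 = 17
Karl → Nora → Bob → Grace: 7 + 9 + 4 = 20
Best route has total 7.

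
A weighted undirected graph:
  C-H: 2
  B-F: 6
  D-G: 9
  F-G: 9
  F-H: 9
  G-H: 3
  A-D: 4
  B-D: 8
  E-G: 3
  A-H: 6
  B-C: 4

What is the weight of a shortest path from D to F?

14

Checking several routes:
D→G→H→F: 9 + 3 + 9 = 21
D→A→H→F: 4 + 6 + 9 = 19
D→B→F: 8 + 6 = 14
D→A→H→G→F: 4 + 6 + 3 + 9 = 22
D→G→F: 9 + 9 = 18
The minimum is 14.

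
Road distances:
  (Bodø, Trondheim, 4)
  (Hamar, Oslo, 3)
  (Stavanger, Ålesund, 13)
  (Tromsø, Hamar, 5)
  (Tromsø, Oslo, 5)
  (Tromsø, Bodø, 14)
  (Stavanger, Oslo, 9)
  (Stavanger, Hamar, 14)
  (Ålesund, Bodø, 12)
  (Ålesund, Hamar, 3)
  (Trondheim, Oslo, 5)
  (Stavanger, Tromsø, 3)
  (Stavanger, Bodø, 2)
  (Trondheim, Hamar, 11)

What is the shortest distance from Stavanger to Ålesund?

A few of the Stavanger→Ålesund routes:
Stavanger - Ålesund: 13
Stavanger - Tromsø - Hamar - Ålesund: 3 + 5 + 3 = 11
Stavanger - Bodø - Ålesund: 2 + 12 = 14
Shortest: 11.

11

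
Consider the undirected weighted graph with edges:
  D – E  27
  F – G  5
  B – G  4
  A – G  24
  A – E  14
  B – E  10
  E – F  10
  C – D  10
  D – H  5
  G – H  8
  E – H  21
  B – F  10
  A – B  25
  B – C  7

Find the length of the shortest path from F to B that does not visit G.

Candidate routes:
F - B: 10
F - E - B: 10 + 10 = 20
F - E - D - C - B: 10 + 27 + 10 + 7 = 54
F - E - H - D - C - B: 10 + 21 + 5 + 10 + 7 = 53
F - E - A - B: 10 + 14 + 25 = 49
The minimum is 10.

10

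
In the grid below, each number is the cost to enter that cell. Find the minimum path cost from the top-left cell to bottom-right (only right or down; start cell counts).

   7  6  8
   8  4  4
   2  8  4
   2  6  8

Path r0c0→r0c1→r1c1→r1c2→r2c2→r3c2: 7 + 6 + 4 + 4 + 4 + 8 = 33.
(Top row then right column would cost 37.)

33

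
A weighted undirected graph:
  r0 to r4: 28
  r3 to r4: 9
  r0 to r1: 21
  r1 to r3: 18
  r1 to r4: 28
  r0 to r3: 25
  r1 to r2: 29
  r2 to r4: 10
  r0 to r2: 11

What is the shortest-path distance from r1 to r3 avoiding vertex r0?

18

Paths from r1 to r3 avoiding r0:
r1 -> r2 -> r4 -> r3: 29 + 10 + 9 = 48
r1 -> r4 -> r3: 28 + 9 = 37
r1 -> r3: 18
Shortest: 18.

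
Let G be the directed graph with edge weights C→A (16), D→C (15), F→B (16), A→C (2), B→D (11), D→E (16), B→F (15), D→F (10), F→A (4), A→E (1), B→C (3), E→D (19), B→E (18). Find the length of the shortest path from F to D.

Candidate routes:
F - B - E - D: 16 + 18 + 19 = 53
F - B - C - A - E - D: 16 + 3 + 16 + 1 + 19 = 55
F - A - E - D: 4 + 1 + 19 = 24
F - B - D: 16 + 11 = 27
Shortest: 24.

24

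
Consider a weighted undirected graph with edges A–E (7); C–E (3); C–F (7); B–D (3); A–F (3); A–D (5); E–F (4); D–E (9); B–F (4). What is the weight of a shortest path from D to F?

A few of the D→F routes:
D→A→F: 5 + 3 = 8
D→E→C→F: 9 + 3 + 7 = 19
D→A→E→F: 5 + 7 + 4 = 16
D→E→F: 9 + 4 = 13
D→B→F: 3 + 4 = 7
D→E→A→F: 9 + 7 + 3 = 19
Shortest: 7.

7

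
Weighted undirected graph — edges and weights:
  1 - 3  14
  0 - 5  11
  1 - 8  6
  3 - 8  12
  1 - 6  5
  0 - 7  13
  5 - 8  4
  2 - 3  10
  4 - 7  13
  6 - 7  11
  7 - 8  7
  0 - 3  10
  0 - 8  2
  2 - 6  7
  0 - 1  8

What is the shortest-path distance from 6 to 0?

Some routes from 6 to 0:
6 -> 7 -> 0: 11 + 13 = 24
6 -> 7 -> 8 -> 0: 11 + 7 + 2 = 20
6 -> 1 -> 8 -> 5 -> 0: 5 + 6 + 4 + 11 = 26
6 -> 1 -> 8 -> 0: 5 + 6 + 2 = 13
6 -> 1 -> 0: 5 + 8 = 13
Shortest: 13.

13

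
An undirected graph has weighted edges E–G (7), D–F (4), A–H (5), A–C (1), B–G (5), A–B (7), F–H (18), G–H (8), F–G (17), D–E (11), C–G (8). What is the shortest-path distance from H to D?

22

Some routes from H to D:
H - A - C - G - F - D: 5 + 1 + 8 + 17 + 4 = 35
H - A - B - G - E - D: 5 + 7 + 5 + 7 + 11 = 35
H - G - F - D: 8 + 17 + 4 = 29
H - A - C - G - E - D: 5 + 1 + 8 + 7 + 11 = 32
H - G - E - D: 8 + 7 + 11 = 26
H - F - D: 18 + 4 = 22
Shortest: 22.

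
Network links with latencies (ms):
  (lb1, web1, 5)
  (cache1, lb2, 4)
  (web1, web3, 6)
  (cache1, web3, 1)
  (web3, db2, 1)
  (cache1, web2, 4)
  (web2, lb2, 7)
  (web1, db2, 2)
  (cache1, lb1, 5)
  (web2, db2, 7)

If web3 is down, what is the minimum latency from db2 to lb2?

A few of the db2→lb2 routes:
db2→web2→cache1→lb2: 7 + 4 + 4 = 15
db2→web2→lb2: 7 + 7 = 14
db2→web1→lb1→cache1→lb2: 2 + 5 + 5 + 4 = 16
The minimum is 14 ms.

14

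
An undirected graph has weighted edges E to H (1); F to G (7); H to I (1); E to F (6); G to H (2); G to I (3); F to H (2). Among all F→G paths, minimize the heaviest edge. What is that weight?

A few of the F→G routes:
F - H - G: max(2, 2) = 2
F - E - H - G: max(6, 1, 2) = 6
F - H - I - G: max(2, 1, 3) = 3
F - E - H - I - G: max(6, 1, 1, 3) = 6
Best route has worst link 2.

2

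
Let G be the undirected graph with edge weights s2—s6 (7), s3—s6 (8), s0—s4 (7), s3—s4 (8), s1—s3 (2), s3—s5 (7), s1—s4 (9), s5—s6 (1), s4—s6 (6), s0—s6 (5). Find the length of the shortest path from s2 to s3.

15

Routes from s2 to s3:
s2 - s6 - s0 - s4 - s3: 7 + 5 + 7 + 8 = 27
s2 - s6 - s0 - s4 - s1 - s3: 7 + 5 + 7 + 9 + 2 = 30
s2 - s6 - s5 - s3: 7 + 1 + 7 = 15
s2 - s6 - s4 - s1 - s3: 7 + 6 + 9 + 2 = 24
s2 - s6 - s4 - s3: 7 + 6 + 8 = 21
s2 - s6 - s3: 7 + 8 = 15
The minimum is 15.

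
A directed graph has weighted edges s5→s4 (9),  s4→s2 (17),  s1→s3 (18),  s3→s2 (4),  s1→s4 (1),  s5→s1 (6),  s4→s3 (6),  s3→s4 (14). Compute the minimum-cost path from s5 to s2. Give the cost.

Checking several routes:
s5 - s4 - s3 - s2: 9 + 6 + 4 = 19
s5 - s1 - s3 - s2: 6 + 18 + 4 = 28
s5 - s1 - s4 - s3 - s2: 6 + 1 + 6 + 4 = 17
s5 - s1 - s4 - s2: 6 + 1 + 17 = 24
s5 - s4 - s2: 9 + 17 = 26
Best route has total 17.

17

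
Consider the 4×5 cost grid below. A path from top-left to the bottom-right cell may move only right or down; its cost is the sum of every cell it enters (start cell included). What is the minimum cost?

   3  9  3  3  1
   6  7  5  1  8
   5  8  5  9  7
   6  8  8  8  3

37

Best path: [0,0] -> [0,1] -> [0,2] -> [0,3] -> [0,4] -> [1,4] -> [2,4] -> [3,4]
Cost: 3 + 9 + 3 + 3 + 1 + 8 + 7 + 3 = 37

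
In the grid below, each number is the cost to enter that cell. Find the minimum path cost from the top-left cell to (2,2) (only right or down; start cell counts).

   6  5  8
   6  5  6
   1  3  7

Take [0,0] → [1,0] → [2,0] → [2,1] → [2,2] for a total of 6 + 6 + 1 + 3 + 7 = 23.

23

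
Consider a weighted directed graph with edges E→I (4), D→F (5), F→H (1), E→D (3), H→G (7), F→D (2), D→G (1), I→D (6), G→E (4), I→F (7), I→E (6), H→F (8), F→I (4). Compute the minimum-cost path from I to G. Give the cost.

A few of the I→G routes:
I-E-D-G: 6 + 3 + 1 = 10
I-D-G: 6 + 1 = 7
I-F-D-G: 7 + 2 + 1 = 10
The minimum is 7.

7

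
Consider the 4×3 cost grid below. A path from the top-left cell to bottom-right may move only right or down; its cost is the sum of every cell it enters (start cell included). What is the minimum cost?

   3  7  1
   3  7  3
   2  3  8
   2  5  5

One optimal route is [0,0] [1,0] [2,0] [3,0] [3,1] [3,2].
Its cost is 3 + 3 + 2 + 2 + 5 + 5 = 20.
For comparison, the top-then-right route costs 27.

20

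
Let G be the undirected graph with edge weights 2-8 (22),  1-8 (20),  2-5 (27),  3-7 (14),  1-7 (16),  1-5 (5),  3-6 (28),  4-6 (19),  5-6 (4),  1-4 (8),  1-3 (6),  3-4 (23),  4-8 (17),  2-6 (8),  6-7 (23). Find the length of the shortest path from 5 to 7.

Checking several routes:
5 → 6 → 3 → 7: 4 + 28 + 14 = 46
5 → 1 → 7: 5 + 16 = 21
5 → 1 → 3 → 7: 5 + 6 + 14 = 25
5 → 6 → 7: 4 + 23 = 27
Shortest: 21.

21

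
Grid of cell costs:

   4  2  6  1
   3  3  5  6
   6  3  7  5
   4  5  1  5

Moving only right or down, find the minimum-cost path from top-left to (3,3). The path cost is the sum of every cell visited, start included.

Path r0c0 r0c1 r1c1 r2c1 r3c1 r3c2 r3c3: 4 + 2 + 3 + 3 + 5 + 1 + 5 = 23.

23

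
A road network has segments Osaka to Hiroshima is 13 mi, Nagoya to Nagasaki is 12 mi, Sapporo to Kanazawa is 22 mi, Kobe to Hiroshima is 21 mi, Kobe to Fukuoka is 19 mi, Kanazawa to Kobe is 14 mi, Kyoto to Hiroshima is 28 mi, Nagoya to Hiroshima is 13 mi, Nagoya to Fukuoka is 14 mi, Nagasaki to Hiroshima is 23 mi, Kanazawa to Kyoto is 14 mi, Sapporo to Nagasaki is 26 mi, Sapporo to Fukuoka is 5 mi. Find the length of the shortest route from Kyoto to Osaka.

A few of the Kyoto→Osaka routes:
Kyoto→Hiroshima→Osaka: 28 + 13 = 41
Kyoto→Kanazawa→Sapporo→Fukuoka→Nagoya→Hiroshima→Osaka: 14 + 22 + 5 + 14 + 13 + 13 = 81
Kyoto→Kanazawa→Kobe→Fukuoka→Nagoya→Hiroshima→Osaka: 14 + 14 + 19 + 14 + 13 + 13 = 87
Kyoto→Kanazawa→Sapporo→Fukuoka→Kobe→Hiroshima→Osaka: 14 + 22 + 5 + 19 + 21 + 13 = 94
Kyoto→Kanazawa→Kobe→Hiroshima→Osaka: 14 + 14 + 21 + 13 = 62
The minimum is 41 mi.

41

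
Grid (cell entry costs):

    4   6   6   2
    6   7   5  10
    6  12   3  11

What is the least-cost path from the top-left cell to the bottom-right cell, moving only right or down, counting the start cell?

35

One optimal route is r0c0 r0c1 r0c2 r1c2 r2c2 r2c3.
Its cost is 4 + 6 + 6 + 5 + 3 + 11 = 35.
For comparison, the top-then-right route costs 39.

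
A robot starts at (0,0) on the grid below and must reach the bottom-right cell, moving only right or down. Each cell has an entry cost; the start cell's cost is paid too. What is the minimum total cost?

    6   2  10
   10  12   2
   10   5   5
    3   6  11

36

Cheapest: [0,0] -> [0,1] -> [0,2] -> [1,2] -> [2,2] -> [3,2]
  6 + 2 + 10 + 2 + 5 + 11 = 36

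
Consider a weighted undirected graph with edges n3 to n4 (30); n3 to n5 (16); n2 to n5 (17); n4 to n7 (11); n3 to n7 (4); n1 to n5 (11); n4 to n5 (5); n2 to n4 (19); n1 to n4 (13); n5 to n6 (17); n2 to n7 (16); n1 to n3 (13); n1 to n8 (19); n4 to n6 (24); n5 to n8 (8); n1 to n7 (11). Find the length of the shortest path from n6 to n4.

Comparing a few candidate routes:
n6 → n5 → n4: 17 + 5 = 22
n6 → n4: 24
n6 → n5 → n1 → n4: 17 + 11 + 13 = 41
n6 → n5 → n3 → n7 → n4: 17 + 16 + 4 + 11 = 48
The minimum is 22.

22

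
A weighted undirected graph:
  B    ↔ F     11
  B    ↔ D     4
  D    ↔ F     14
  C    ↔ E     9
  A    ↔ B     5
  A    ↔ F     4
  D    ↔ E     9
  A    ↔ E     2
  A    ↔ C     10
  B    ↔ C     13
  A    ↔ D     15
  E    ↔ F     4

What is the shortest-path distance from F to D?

13

Some routes from F to D:
F → A → B → D: 4 + 5 + 4 = 13
F → E → D: 4 + 9 = 13
F → D: 14
The minimum is 13.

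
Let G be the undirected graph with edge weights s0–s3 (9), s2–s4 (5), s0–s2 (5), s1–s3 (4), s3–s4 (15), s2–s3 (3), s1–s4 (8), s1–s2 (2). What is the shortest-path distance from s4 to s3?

Some routes from s4 to s3:
s4 -> s2 -> s1 -> s3: 5 + 2 + 4 = 11
s4 -> s2 -> s3: 5 + 3 = 8
s4 -> s1 -> s3: 8 + 4 = 12
Shortest: 8.

8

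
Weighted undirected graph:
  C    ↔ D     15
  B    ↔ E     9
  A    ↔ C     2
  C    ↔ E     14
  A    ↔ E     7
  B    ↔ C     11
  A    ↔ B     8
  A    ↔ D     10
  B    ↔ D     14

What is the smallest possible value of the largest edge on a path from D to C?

10

Comparing a few candidate routes:
D - B - E - A - C: max(14, 9, 7, 2) = 14
D - A - C: max(10, 2) = 10
D - A - B - C: max(10, 8, 11) = 11
D - A - E - B - C: max(10, 7, 9, 11) = 11
Best route has worst link 10.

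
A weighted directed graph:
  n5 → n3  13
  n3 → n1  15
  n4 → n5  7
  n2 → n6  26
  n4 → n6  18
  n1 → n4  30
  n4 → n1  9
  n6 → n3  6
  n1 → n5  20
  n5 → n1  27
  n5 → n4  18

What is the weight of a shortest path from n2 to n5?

67

Paths from n2 to n5:
n2 → n6 → n3 → n1 → n4 → n5: 26 + 6 + 15 + 30 + 7 = 84
n2 → n6 → n3 → n1 → n5: 26 + 6 + 15 + 20 = 67
The minimum is 67.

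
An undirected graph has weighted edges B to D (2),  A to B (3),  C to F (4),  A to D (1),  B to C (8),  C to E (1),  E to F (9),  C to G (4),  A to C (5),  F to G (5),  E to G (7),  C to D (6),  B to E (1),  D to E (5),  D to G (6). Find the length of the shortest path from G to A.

7

A few of the G→A routes:
G→C→E→B→D→A: 4 + 1 + 1 + 2 + 1 = 9
G→C→E→B→A: 4 + 1 + 1 + 3 = 9
G→D→A: 6 + 1 = 7
Shortest: 7.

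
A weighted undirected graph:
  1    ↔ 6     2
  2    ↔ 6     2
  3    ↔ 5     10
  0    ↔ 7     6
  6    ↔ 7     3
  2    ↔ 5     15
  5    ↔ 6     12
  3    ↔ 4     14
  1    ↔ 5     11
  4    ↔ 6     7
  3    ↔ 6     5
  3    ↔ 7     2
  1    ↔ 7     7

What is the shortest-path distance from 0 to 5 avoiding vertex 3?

21

A few of the 0→5 routes:
0 - 7 - 6 - 1 - 5: 6 + 3 + 2 + 11 = 22
0 - 7 - 1 - 5: 6 + 7 + 11 = 24
0 - 7 - 6 - 5: 6 + 3 + 12 = 21
The minimum is 21.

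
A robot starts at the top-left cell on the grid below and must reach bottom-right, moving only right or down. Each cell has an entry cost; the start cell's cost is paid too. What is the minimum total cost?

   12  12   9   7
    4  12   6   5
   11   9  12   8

One optimal route is [0,0]→[1,0]→[1,1]→[1,2]→[1,3]→[2,3].
Its cost is 12 + 4 + 12 + 6 + 5 + 8 = 47.

47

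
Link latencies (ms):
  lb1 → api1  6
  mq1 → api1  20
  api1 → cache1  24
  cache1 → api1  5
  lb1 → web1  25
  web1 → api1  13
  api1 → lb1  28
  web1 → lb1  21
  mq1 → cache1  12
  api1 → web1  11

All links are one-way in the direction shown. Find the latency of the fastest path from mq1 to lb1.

Paths from mq1 to lb1:
mq1 → api1 → web1 → lb1: 20 + 11 + 21 = 52
mq1 → cache1 → api1 → lb1: 12 + 5 + 28 = 45
mq1 → api1 → lb1: 20 + 28 = 48
mq1 → cache1 → api1 → web1 → lb1: 12 + 5 + 11 + 21 = 49
The minimum is 45 ms.

45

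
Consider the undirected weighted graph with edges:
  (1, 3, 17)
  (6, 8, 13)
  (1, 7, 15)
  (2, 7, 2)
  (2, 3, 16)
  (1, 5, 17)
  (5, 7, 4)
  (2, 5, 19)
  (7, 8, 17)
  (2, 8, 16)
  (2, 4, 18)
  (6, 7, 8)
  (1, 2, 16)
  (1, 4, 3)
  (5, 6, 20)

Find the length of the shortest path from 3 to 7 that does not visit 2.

Comparing a few candidate routes:
3 -> 1 -> 5 -> 7: 17 + 17 + 4 = 38
3 -> 1 -> 7: 17 + 15 = 32
3 -> 1 -> 5 -> 6 -> 7: 17 + 17 + 20 + 8 = 62
The minimum is 32.

32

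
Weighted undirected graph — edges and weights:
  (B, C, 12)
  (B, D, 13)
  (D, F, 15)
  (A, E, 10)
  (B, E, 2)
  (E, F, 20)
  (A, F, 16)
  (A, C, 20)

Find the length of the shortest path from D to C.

25

A few of the D→C routes:
D-F-E-A-C: 15 + 20 + 10 + 20 = 65
D-B-E-A-C: 13 + 2 + 10 + 20 = 45
D-F-E-B-C: 15 + 20 + 2 + 12 = 49
D-B-C: 13 + 12 = 25
D-F-A-E-B-C: 15 + 16 + 10 + 2 + 12 = 55
D-F-A-C: 15 + 16 + 20 = 51
Shortest: 25.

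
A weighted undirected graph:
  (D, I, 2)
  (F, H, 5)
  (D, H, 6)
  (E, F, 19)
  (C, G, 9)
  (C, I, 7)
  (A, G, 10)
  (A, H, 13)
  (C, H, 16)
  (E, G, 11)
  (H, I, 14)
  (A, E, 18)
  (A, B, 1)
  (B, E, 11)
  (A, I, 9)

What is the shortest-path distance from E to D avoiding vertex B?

Some routes from E to D avoiding B:
E - G - A - I - D: 11 + 10 + 9 + 2 = 32
E - G - C - I - D: 11 + 9 + 7 + 2 = 29
E - A - I - D: 18 + 9 + 2 = 29
E - F - H - D: 19 + 5 + 6 = 30
Best route has total 29.

29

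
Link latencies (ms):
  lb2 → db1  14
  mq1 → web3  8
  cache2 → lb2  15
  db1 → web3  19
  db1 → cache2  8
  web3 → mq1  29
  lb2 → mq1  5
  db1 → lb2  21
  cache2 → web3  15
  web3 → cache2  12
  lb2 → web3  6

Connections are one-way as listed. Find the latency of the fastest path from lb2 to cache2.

A few of the lb2→cache2 routes:
lb2-db1-cache2: 14 + 8 = 22
lb2-mq1-web3-cache2: 5 + 8 + 12 = 25
lb2-web3-cache2: 6 + 12 = 18
Shortest: 18 ms.

18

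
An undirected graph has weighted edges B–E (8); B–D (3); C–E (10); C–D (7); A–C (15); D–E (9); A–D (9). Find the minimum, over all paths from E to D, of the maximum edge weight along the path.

8

Routes from E to D:
E-B-D: max(8, 3) = 8
E-C-D: max(10, 7) = 10
E-C-A-D: max(10, 15, 9) = 15
E-D: max(9) = 9
Best route has worst link 8.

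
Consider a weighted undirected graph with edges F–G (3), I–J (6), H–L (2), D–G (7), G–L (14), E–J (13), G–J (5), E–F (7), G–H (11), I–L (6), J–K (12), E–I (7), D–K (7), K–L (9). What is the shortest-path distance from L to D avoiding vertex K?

Comparing a few candidate routes:
L → I → E → F → G → D: 6 + 7 + 7 + 3 + 7 = 30
L → I → J → G → D: 6 + 6 + 5 + 7 = 24
L → H → G → D: 2 + 11 + 7 = 20
L → G → D: 14 + 7 = 21
Shortest: 20.

20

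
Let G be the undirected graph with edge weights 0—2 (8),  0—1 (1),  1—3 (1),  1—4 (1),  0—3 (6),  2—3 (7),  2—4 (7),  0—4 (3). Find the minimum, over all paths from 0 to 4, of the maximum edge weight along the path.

Some routes from 0 to 4:
0→4: max(3) = 3
0→3→1→4: max(6, 1, 1) = 6
0→1→4: max(1, 1) = 1
Smallest bottleneck: 1.

1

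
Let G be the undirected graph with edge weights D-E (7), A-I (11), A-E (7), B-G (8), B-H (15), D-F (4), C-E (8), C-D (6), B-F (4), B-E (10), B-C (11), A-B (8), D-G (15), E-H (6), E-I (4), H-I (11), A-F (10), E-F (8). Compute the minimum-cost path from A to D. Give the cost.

14

A few of the A→D routes:
A→F→D: 10 + 4 = 14
A→B→F→D: 8 + 4 + 4 = 16
A→E→D: 7 + 7 = 14
A→E→C→D: 7 + 8 + 6 = 21
A→E→F→D: 7 + 8 + 4 = 19
The minimum is 14.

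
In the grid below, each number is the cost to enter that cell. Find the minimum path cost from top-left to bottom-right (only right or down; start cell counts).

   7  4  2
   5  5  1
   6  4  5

One optimal route is (0,0) -> (0,1) -> (0,2) -> (1,2) -> (2,2).
Its cost is 7 + 4 + 2 + 1 + 5 = 19.

19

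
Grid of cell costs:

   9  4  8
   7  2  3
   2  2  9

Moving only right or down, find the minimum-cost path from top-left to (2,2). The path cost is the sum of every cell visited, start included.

26

Cheapest: r0c0 → r0c1 → r1c1 → r2c1 → r2c2
  9 + 4 + 2 + 2 + 9 = 26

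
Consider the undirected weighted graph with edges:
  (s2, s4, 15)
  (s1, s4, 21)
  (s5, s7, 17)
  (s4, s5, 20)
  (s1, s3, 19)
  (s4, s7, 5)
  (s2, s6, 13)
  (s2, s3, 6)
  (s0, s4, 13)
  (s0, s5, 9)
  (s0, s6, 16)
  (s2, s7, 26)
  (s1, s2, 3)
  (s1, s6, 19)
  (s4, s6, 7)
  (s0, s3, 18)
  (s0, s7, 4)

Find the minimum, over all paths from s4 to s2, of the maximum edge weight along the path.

Checking several routes:
s4 -> s0 -> s6 -> s2: max(13, 16, 13) = 16
s4 -> s7 -> s5 -> s0 -> s3 -> s2: max(5, 17, 9, 18, 6) = 18
s4 -> s7 -> s5 -> s0 -> s6 -> s2: max(5, 17, 9, 16, 13) = 17
s4 -> s7 -> s0 -> s6 -> s2: max(5, 4, 16, 13) = 16
s4 -> s2: max(15) = 15
s4 -> s6 -> s2: max(7, 13) = 13
Best route has worst link 13.

13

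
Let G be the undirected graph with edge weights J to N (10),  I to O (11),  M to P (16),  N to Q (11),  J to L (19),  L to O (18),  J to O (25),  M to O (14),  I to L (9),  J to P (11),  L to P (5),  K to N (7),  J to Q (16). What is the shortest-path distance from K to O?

42

Comparing a few candidate routes:
K - N - J - O: 7 + 10 + 25 = 42
K - N - J - P - L - I - O: 7 + 10 + 11 + 5 + 9 + 11 = 53
K - N - J - L - O: 7 + 10 + 19 + 18 = 54
K - N - J - P - L - O: 7 + 10 + 11 + 5 + 18 = 51
The minimum is 42.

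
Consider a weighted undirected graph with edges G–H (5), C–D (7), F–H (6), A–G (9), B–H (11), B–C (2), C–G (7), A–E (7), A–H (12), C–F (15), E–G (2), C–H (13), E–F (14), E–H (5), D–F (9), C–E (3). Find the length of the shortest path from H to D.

A few of the H→D routes:
H-F-D: 6 + 9 = 15
H-E-C-D: 5 + 3 + 7 = 15
H-G-E-C-D: 5 + 2 + 3 + 7 = 17
Shortest: 15.

15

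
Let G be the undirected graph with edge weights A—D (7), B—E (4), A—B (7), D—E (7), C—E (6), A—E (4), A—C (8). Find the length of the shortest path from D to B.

11

Comparing a few candidate routes:
D -> E -> A -> B: 7 + 4 + 7 = 18
D -> E -> B: 7 + 4 = 11
D -> A -> B: 7 + 7 = 14
D -> A -> E -> B: 7 + 4 + 4 = 15
Shortest: 11.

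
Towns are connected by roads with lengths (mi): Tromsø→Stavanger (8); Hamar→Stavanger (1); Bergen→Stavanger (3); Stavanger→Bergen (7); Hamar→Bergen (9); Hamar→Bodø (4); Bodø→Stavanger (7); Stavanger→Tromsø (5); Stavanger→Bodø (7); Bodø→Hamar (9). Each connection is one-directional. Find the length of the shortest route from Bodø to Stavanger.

Paths from Bodø to Stavanger:
Bodø-Hamar-Stavanger: 9 + 1 = 10
Bodø-Stavanger: 7
Bodø-Hamar-Bergen-Stavanger: 9 + 9 + 3 = 21
Best route has total 7 mi.

7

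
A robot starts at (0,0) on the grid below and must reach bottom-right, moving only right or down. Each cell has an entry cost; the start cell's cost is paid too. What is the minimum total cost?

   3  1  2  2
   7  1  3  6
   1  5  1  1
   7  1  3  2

12

Path r0c0→r0c1→r1c1→r1c2→r2c2→r2c3→r3c3: 3 + 1 + 1 + 3 + 1 + 1 + 2 = 12.
(Top row then right column would cost 17.)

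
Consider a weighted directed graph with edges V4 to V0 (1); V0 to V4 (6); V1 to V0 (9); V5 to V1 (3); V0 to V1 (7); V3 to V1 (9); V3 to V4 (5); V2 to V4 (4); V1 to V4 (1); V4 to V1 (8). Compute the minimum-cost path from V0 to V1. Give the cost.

7

Routes from V0 to V1:
V0→V1: 7
V0→V4→V1: 6 + 8 = 14
The minimum is 7.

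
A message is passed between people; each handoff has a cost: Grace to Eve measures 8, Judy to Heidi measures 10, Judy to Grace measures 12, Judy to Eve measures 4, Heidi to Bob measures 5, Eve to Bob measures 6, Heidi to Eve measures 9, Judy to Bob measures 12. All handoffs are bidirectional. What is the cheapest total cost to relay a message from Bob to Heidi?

5

Checking several routes:
Bob-Eve-Judy-Heidi: 6 + 4 + 10 = 20
Bob-Judy-Heidi: 12 + 10 = 22
Bob-Eve-Grace-Judy-Heidi: 6 + 8 + 12 + 10 = 36
Bob-Heidi: 5
Bob-Eve-Heidi: 6 + 9 = 15
Bob-Judy-Eve-Heidi: 12 + 4 + 9 = 25
Shortest: 5.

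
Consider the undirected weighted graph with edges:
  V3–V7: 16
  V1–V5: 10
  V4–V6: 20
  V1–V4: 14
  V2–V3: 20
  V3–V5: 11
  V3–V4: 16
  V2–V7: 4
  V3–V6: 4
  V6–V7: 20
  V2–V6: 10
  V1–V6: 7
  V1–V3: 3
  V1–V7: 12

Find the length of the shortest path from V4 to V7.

Some routes from V4 to V7:
V4 -> V6 -> V2 -> V7: 20 + 10 + 4 = 34
V4 -> V3 -> V6 -> V2 -> V7: 16 + 4 + 10 + 4 = 34
V4 -> V3 -> V1 -> V7: 16 + 3 + 12 = 31
V4 -> V1 -> V3 -> V7: 14 + 3 + 16 = 33
V4 -> V3 -> V7: 16 + 16 = 32
V4 -> V1 -> V7: 14 + 12 = 26
Best route has total 26.

26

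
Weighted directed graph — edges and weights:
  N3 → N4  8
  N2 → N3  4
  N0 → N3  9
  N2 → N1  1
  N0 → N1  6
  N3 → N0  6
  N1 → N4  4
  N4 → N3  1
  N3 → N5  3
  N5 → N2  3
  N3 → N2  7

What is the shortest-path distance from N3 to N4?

Routes from N3 to N4:
N3 - N5 - N2 - N1 - N4: 3 + 3 + 1 + 4 = 11
N3 - N4: 8
N3 - N0 - N1 - N4: 6 + 6 + 4 = 16
N3 - N2 - N1 - N4: 7 + 1 + 4 = 12
Shortest: 8.

8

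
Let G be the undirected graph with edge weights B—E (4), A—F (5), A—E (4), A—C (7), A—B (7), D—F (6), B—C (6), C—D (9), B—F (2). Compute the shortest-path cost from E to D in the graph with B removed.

Candidate routes:
E→A→C→D: 4 + 7 + 9 = 20
E→A→F→D: 4 + 5 + 6 = 15
The minimum is 15.

15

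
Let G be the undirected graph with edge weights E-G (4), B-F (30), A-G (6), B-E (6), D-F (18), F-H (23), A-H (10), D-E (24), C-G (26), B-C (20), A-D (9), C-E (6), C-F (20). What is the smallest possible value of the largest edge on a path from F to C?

18

Comparing a few candidate routes:
F → H → A → G → E → B → C: max(23, 10, 6, 4, 6, 20) = 23
F → D → A → G → E → C: max(18, 9, 6, 4, 6) = 18
F → D → A → G → E → B → C: max(18, 9, 6, 4, 6, 20) = 20
F → H → A → G → E → C: max(23, 10, 6, 4, 6) = 23
F → D → E → B → C: max(18, 24, 6, 20) = 24
F → C: max(20) = 20
Smallest bottleneck: 18.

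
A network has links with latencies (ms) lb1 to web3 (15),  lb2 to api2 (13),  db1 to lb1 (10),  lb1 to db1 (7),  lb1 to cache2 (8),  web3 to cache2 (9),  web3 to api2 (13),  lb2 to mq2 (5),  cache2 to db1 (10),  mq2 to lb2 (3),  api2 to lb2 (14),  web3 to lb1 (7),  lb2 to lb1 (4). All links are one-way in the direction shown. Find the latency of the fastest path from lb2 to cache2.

12

Routes from lb2 to cache2:
lb2 -> lb1 -> web3 -> cache2: 4 + 15 + 9 = 28
lb2 -> lb1 -> cache2: 4 + 8 = 12
The minimum is 12 ms.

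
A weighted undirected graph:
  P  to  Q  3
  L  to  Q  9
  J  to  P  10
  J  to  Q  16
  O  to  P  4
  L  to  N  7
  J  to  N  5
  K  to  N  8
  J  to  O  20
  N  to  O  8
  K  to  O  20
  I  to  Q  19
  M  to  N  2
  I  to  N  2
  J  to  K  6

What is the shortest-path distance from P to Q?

3

Checking several routes:
P → J → N → L → Q: 10 + 5 + 7 + 9 = 31
P → Q: 3
P → O → N → L → Q: 4 + 8 + 7 + 9 = 28
P → O → N → I → Q: 4 + 8 + 2 + 19 = 33
P → J → Q: 10 + 16 = 26
P → O → N → J → Q: 4 + 8 + 5 + 16 = 33
The minimum is 3.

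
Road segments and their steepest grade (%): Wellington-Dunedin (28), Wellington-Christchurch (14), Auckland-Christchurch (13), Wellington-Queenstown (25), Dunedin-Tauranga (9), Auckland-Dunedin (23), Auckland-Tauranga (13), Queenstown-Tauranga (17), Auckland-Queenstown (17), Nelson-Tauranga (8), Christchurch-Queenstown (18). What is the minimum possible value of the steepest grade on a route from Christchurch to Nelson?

13

A few of the Christchurch→Nelson routes:
Christchurch -> Auckland -> Queenstown -> Tauranga -> Nelson: max(13, 17, 17, 8) = 17
Christchurch -> Auckland -> Tauranga -> Nelson: max(13, 13, 8) = 13
Christchurch -> Queenstown -> Tauranga -> Nelson: max(18, 17, 8) = 18
Smallest bottleneck: 13%.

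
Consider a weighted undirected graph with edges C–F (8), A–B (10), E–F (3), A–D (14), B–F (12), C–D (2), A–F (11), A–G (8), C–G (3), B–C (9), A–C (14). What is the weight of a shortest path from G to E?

Some routes from G to E:
G - C - F - E: 3 + 8 + 3 = 14
G - C - D - A - F - E: 3 + 2 + 14 + 11 + 3 = 33
G - C - B - F - E: 3 + 9 + 12 + 3 = 27
G - C - A - F - E: 3 + 14 + 11 + 3 = 31
G - A - F - E: 8 + 11 + 3 = 22
G - A - B - F - E: 8 + 10 + 12 + 3 = 33
Shortest: 14.

14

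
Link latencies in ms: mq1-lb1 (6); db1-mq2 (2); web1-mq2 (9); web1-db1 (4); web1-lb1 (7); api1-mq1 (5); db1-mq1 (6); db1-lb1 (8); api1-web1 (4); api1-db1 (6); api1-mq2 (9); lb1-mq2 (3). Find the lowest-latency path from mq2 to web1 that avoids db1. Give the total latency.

Paths from mq2 to web1 avoiding db1:
mq2 - api1 - web1: 9 + 4 = 13
mq2 - api1 - mq1 - lb1 - web1: 9 + 5 + 6 + 7 = 27
mq2 - lb1 - web1: 3 + 7 = 10
mq2 - lb1 - mq1 - api1 - web1: 3 + 6 + 5 + 4 = 18
mq2 - web1: 9
Shortest: 9 ms.

9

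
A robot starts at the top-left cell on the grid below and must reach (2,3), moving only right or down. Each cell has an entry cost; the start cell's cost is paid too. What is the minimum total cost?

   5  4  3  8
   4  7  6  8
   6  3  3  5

One optimal route is (0,0) (0,1) (0,2) (1,2) (2,2) (2,3).
Its cost is 5 + 4 + 3 + 6 + 3 + 5 = 26.

26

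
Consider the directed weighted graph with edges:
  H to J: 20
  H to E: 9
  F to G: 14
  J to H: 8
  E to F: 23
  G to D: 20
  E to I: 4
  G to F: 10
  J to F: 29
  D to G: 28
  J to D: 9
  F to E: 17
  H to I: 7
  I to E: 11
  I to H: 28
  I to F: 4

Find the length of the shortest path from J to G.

33

Paths from J to G:
J → F → G: 29 + 14 = 43
J → H → E → I → F → G: 8 + 9 + 4 + 4 + 14 = 39
J → H → E → F → G: 8 + 9 + 23 + 14 = 54
J → D → G: 9 + 28 = 37
J → H → I → E → F → G: 8 + 7 + 11 + 23 + 14 = 63
J → H → I → F → G: 8 + 7 + 4 + 14 = 33
Shortest: 33.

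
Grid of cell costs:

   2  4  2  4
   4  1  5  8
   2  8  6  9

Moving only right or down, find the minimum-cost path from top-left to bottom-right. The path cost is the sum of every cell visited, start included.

Take (0,0) → (0,1) → (1,1) → (1,2) → (2,2) → (2,3) for a total of 2 + 4 + 1 + 5 + 6 + 9 = 27.
(Top row then right column would cost 29.)

27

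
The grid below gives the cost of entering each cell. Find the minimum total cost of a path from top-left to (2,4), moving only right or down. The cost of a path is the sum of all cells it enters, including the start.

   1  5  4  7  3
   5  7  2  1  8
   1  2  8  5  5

Path r0c0 → r0c1 → r0c2 → r1c2 → r1c3 → r2c3 → r2c4: 1 + 5 + 4 + 2 + 1 + 5 + 5 = 23.
For comparison, the top-then-right route costs 33.

23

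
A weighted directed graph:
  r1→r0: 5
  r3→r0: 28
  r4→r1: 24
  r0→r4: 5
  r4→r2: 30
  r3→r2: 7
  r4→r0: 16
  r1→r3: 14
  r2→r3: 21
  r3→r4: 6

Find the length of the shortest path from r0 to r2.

35

Candidate routes:
r0 - r4 - r2: 5 + 30 = 35
r0 - r4 - r1 - r3 - r2: 5 + 24 + 14 + 7 = 50
Shortest: 35.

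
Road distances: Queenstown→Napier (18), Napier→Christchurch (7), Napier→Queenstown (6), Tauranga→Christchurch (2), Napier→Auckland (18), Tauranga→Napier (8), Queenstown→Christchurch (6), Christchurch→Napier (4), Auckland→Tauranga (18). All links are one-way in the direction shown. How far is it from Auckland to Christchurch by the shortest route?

Paths from Auckland to Christchurch:
Auckland→Tauranga→Napier→Christchurch: 18 + 8 + 7 = 33
Auckland→Tauranga→Napier→Queenstown→Christchurch: 18 + 8 + 6 + 6 = 38
Auckland→Tauranga→Christchurch: 18 + 2 = 20
Best route has total 20.

20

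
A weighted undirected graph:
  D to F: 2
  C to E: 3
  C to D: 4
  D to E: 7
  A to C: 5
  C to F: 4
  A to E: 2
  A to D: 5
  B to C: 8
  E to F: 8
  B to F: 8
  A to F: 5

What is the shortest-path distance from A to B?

13

Comparing a few candidate routes:
A→D→C→B: 5 + 4 + 8 = 17
A→F→B: 5 + 8 = 13
A→C→F→B: 5 + 4 + 8 = 17
A→D→F→B: 5 + 2 + 8 = 15
A→C→B: 5 + 8 = 13
A→E→C→B: 2 + 3 + 8 = 13
The minimum is 13.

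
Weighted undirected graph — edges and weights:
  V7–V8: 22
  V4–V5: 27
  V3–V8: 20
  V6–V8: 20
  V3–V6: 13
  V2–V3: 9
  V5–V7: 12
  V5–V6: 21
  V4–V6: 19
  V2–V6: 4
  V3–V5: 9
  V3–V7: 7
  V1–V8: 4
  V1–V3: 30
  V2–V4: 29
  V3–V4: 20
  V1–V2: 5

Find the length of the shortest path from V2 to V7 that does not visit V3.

Some routes from V2 to V7 avoiding V3:
V2 -> V6 -> V5 -> V7: 4 + 21 + 12 = 37
V2 -> V1 -> V8 -> V7: 5 + 4 + 22 = 31
V2 -> V6 -> V8 -> V7: 4 + 20 + 22 = 46
The minimum is 31.

31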